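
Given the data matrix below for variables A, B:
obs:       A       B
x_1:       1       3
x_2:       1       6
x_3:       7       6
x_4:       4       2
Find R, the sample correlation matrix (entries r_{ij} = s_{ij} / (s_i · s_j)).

Step 1 — column means:
  mean(A) = (1 + 1 + 7 + 4) / 4 = 13/4 = 3.25
  mean(B) = (3 + 6 + 6 + 2) / 4 = 17/4 = 4.25

Step 2 — sample variances and covariances s[i,j] = (1/(n-1)) · Σ_k (x_{k,i} - mean_i) · (x_{k,j} - mean_j), with n-1 = 3:
  s[A,A] = ((-2.25)·(-2.25) + (-2.25)·(-2.25) + (3.75)·(3.75) + (0.75)·(0.75)) / 3 = 24.75/3 = 8.25
  s[A,B] = ((-2.25)·(-1.25) + (-2.25)·(1.75) + (3.75)·(1.75) + (0.75)·(-2.25)) / 3 = 3.75/3 = 1.25
  s[B,B] = ((-1.25)·(-1.25) + (1.75)·(1.75) + (1.75)·(1.75) + (-2.25)·(-2.25)) / 3 = 12.75/3 = 4.25
  Sample standard deviations s_i = √(s[i,i]):
  s(A) = √(8.25) = 2.8723
  s(B) = √(4.25) = 2.0616

Step 3 — r_{ij} = s_{ij} / (s_i · s_j):
  r[A,A] = 1 (diagonal).
  r[A,B] = 1.25 / (2.8723 · 2.0616) = 1.25 / 5.9214 = 0.2111
  r[B,B] = 1 (diagonal).

R is symmetric with unit diagonal. Assembling:

R = [[1, 0.2111],
 [0.2111, 1]]


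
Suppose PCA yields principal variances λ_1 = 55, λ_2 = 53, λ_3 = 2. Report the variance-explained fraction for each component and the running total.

Step 1 — total variance = trace(Sigma) = Σ λ_i = 55 + 53 + 2 = 110.

Step 2 — fraction explained by component i = λ_i / Σ λ:
  PC1: 55/110 = 0.5
  PC2: 53/110 = 0.4818
  PC3: 2/110 = 0.0182

Step 3 — cumulative fraction after k components = (λ_1 + ... + λ_k) / Σ λ:
  k = 1: 55/110 = 0.5
  k = 2: (55 + 53)/110 = 108/110 = 0.9818
  k = 3: (55 + 53 + 2)/110 = 110/110 = 1

Summary (fraction, with percent):

explained: PC1 0.5 (50%), PC2 0.4818 (48.18%), PC3 0.0182 (1.82%);  cumulative: 0.5, 0.9818, 1


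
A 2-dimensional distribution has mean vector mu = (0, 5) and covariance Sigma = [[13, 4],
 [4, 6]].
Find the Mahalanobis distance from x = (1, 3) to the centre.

Step 1 — centre the observation: (x - mu) = (1, -2).

Step 2 — invert Sigma. det(Sigma) = 13·6 - (4)² = 62.
  Sigma^{-1} = (1/det) · [[d, -b], [-b, a]] = [[0.0968, -0.0645],
 [-0.0645, 0.2097]].

Step 3 — form the quadratic (x - mu)^T · Sigma^{-1} · (x - mu):
  Sigma^{-1} · (x - mu) = (0.2258, -0.4839).
  (x - mu)^T · [Sigma^{-1} · (x - mu)] = (1)·(0.2258) + (-2)·(-0.4839) = 1.1935.

Step 4 — take square root: d = √(1.1935) ≈ 1.0925.

d(x, mu) = √(1.1935) ≈ 1.0925


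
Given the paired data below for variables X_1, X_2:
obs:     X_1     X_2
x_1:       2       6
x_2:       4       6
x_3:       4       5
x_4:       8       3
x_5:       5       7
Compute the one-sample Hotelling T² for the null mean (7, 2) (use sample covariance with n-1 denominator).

Step 1 — sample mean vector:
  mean(X_1) = (2 + 4 + 4 + 8 + 5) / 5 = 23/5 = 4.6
  mean(X_2) = (6 + 6 + 5 + 3 + 7) / 5 = 27/5 = 5.4
  x̄ = (4.6, 5.4),  deviation x̄ - mu_0 = (4.6, 5.4) - (7, 2) = (-2.4, 3.4).

Step 2 — sample covariance matrix, S[i,j] = (1/(n-1)) · Σ_k (x_{k,i} - mean_i) · (x_{k,j} - mean_j), divisor n-1 = 4:
  S[X_1,X_1] = ((-2.6)·(-2.6) + (-0.6)·(-0.6) + (-0.6)·(-0.6) + (3.4)·(3.4) + (0.4)·(0.4)) / 4 = 19.2/4 = 4.8
  S[X_1,X_2] = ((-2.6)·(0.6) + (-0.6)·(0.6) + (-0.6)·(-0.4) + (3.4)·(-2.4) + (0.4)·(1.6)) / 4 = -9.2/4 = -2.3
  S[X_2,X_2] = ((0.6)·(0.6) + (0.6)·(0.6) + (-0.4)·(-0.4) + (-2.4)·(-2.4) + (1.6)·(1.6)) / 4 = 9.2/4 = 2.3
  S = [[4.8, -2.3],
 [-2.3, 2.3]].

Step 3 — invert S. det(S) = 4.8·2.3 - (-2.3)² = 5.75.
  S^{-1} = (1/det) · [[d, -b], [-b, a]] = [[0.4, 0.4],
 [0.4, 0.8348]].

Step 4 — quadratic form (x̄ - mu_0)^T · S^{-1} · (x̄ - mu_0):
  S^{-1} · (x̄ - mu_0) = (0.4, 1.8783),
  (x̄ - mu_0)^T · [...] = (-2.4)·(0.4) + (3.4)·(1.8783) = 5.4261.

Step 5 — scale by n: T² = 5 · 5.4261 = 27.1304.

T² ≈ 27.1304


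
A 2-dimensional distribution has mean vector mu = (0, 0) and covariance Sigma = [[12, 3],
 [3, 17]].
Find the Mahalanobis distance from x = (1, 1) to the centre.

Step 1 — centre the observation: (x - mu) = (1, 1).

Step 2 — invert Sigma. det(Sigma) = 12·17 - (3)² = 195.
  Sigma^{-1} = (1/det) · [[d, -b], [-b, a]] = [[0.0872, -0.0154],
 [-0.0154, 0.0615]].

Step 3 — form the quadratic (x - mu)^T · Sigma^{-1} · (x - mu):
  Sigma^{-1} · (x - mu) = (0.0718, 0.0462).
  (x - mu)^T · [Sigma^{-1} · (x - mu)] = (1)·(0.0718) + (1)·(0.0462) = 0.1179.

Step 4 — take square root: d = √(0.1179) ≈ 0.3434.

d(x, mu) = √(0.1179) ≈ 0.3434


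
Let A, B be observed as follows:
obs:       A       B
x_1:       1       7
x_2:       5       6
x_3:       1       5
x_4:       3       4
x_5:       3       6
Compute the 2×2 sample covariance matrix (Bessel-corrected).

Step 1 — column means:
  mean(A) = (1 + 5 + 1 + 3 + 3) / 5 = 13/5 = 2.6
  mean(B) = (7 + 6 + 5 + 4 + 6) / 5 = 28/5 = 5.6

Step 2 — sample covariance S[i,j] = (1/(n-1)) · Σ_k (x_{k,i} - mean_i) · (x_{k,j} - mean_j), with n-1 = 4.
  S[A,A] = ((-1.6)·(-1.6) + (2.4)·(2.4) + (-1.6)·(-1.6) + (0.4)·(0.4) + (0.4)·(0.4)) / 4 = 11.2/4 = 2.8
  S[A,B] = ((-1.6)·(1.4) + (2.4)·(0.4) + (-1.6)·(-0.6) + (0.4)·(-1.6) + (0.4)·(0.4)) / 4 = -0.8/4 = -0.2
  S[B,B] = ((1.4)·(1.4) + (0.4)·(0.4) + (-0.6)·(-0.6) + (-1.6)·(-1.6) + (0.4)·(0.4)) / 4 = 5.2/4 = 1.3

S is symmetric (S[j,i] = S[i,j]). Assembling:

S = [[2.8, -0.2],
 [-0.2, 1.3]]


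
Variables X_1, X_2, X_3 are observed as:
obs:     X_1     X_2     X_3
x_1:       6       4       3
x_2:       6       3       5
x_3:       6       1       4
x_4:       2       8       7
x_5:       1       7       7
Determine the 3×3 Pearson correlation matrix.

Step 1 — column means:
  mean(X_1) = (6 + 6 + 6 + 2 + 1) / 5 = 21/5 = 4.2
  mean(X_2) = (4 + 3 + 1 + 8 + 7) / 5 = 23/5 = 4.6
  mean(X_3) = (3 + 5 + 4 + 7 + 7) / 5 = 26/5 = 5.2

Step 2 — sample variances and covariances s[i,j] = (1/(n-1)) · Σ_k (x_{k,i} - mean_i) · (x_{k,j} - mean_j), with n-1 = 4:
  s[X_1,X_1] = ((1.8)·(1.8) + (1.8)·(1.8) + (1.8)·(1.8) + (-2.2)·(-2.2) + (-3.2)·(-3.2)) / 4 = 24.8/4 = 6.2
  s[X_1,X_2] = ((1.8)·(-0.6) + (1.8)·(-1.6) + (1.8)·(-3.6) + (-2.2)·(3.4) + (-3.2)·(2.4)) / 4 = -25.6/4 = -6.4
  s[X_1,X_3] = ((1.8)·(-2.2) + (1.8)·(-0.2) + (1.8)·(-1.2) + (-2.2)·(1.8) + (-3.2)·(1.8)) / 4 = -16.2/4 = -4.05
  s[X_2,X_2] = ((-0.6)·(-0.6) + (-1.6)·(-1.6) + (-3.6)·(-3.6) + (3.4)·(3.4) + (2.4)·(2.4)) / 4 = 33.2/4 = 8.3
  s[X_2,X_3] = ((-0.6)·(-2.2) + (-1.6)·(-0.2) + (-3.6)·(-1.2) + (3.4)·(1.8) + (2.4)·(1.8)) / 4 = 16.4/4 = 4.1
  s[X_3,X_3] = ((-2.2)·(-2.2) + (-0.2)·(-0.2) + (-1.2)·(-1.2) + (1.8)·(1.8) + (1.8)·(1.8)) / 4 = 12.8/4 = 3.2
  Sample standard deviations s_i = √(s[i,i]):
  s(X_1) = √(6.2) = 2.49
  s(X_2) = √(8.3) = 2.881
  s(X_3) = √(3.2) = 1.7889

Step 3 — r_{ij} = s_{ij} / (s_i · s_j):
  r[X_1,X_1] = 1 (diagonal).
  r[X_1,X_2] = -6.4 / (2.49 · 2.881) = -6.4 / 7.1736 = -0.8922
  r[X_1,X_3] = -4.05 / (2.49 · 1.7889) = -4.05 / 4.4542 = -0.9093
  r[X_2,X_2] = 1 (diagonal).
  r[X_2,X_3] = 4.1 / (2.881 · 1.7889) = 4.1 / 5.1536 = 0.7956
  r[X_3,X_3] = 1 (diagonal).

R is symmetric with unit diagonal. Assembling:

R = [[1, -0.8922, -0.9093],
 [-0.8922, 1, 0.7956],
 [-0.9093, 0.7956, 1]]


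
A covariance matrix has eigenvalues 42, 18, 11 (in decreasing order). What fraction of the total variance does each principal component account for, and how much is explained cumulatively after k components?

Step 1 — total variance = trace(Sigma) = Σ λ_i = 42 + 18 + 11 = 71.

Step 2 — fraction explained by component i = λ_i / Σ λ:
  PC1: 42/71 = 0.5915
  PC2: 18/71 = 0.2535
  PC3: 11/71 = 0.1549

Step 3 — cumulative fraction after k components = (λ_1 + ... + λ_k) / Σ λ:
  k = 1: 42/71 = 0.5915
  k = 2: (42 + 18)/71 = 60/71 = 0.8451
  k = 3: (42 + 18 + 11)/71 = 71/71 = 1

Summary (fraction, with percent):

explained: PC1 0.5915 (59.15%), PC2 0.2535 (25.35%), PC3 0.1549 (15.49%);  cumulative: 0.5915, 0.8451, 1


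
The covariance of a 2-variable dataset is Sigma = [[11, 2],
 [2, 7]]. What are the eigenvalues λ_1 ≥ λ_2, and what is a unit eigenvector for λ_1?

Step 1 — characteristic polynomial of 2×2 Sigma:
  det(Sigma - λI) = λ² - trace · λ + det = 0.
  trace = 11 + 7 = 18, det = 11·7 - (2)² = 73.
Step 2 — discriminant:
  Δ = trace² - 4·det = 324 - 292 = 32.
Step 3 — eigenvalues:
  λ = (trace ± √Δ)/2 = (18 ± 5.6569)/2,
  λ_1 = 11.8284,  λ_2 = 6.1716.

Step 4 — unit eigenvector for λ_1: solve (Sigma - λ_1 I)v = 0. First row:
  (11 - 11.8284)·v_x + (2)·v_y = 0, i.e. (-0.8284)·v_x + (2)·v_y = 0,
  so v ∝ (b, λ_1 - a) = (2, 0.8284) = u.
  ||u|| = √((2)² + (0.8284)²) = √(4.6863) ≈ 2.1648,
  v_1 = u/||u|| ≈ (0.9239, 0.3827) (||v_1|| = 1).

λ_1 = 11.8284,  λ_2 = 6.1716;  v_1 ≈ (0.9239, 0.3827)


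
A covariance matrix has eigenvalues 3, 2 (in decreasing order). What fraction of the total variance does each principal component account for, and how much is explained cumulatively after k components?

Step 1 — total variance = trace(Sigma) = Σ λ_i = 3 + 2 = 5.

Step 2 — fraction explained by component i = λ_i / Σ λ:
  PC1: 3/5 = 0.6
  PC2: 2/5 = 0.4

Step 3 — cumulative fraction after k components = (λ_1 + ... + λ_k) / Σ λ:
  k = 1: 3/5 = 0.6
  k = 2: (3 + 2)/5 = 5/5 = 1

Summary (fraction, with percent):

explained: PC1 0.6 (60%), PC2 0.4 (40%);  cumulative: 0.6, 1


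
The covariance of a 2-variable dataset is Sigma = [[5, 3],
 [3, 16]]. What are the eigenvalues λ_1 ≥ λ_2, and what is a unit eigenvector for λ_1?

Step 1 — characteristic polynomial of 2×2 Sigma:
  det(Sigma - λI) = λ² - trace · λ + det = 0.
  trace = 5 + 16 = 21, det = 5·16 - (3)² = 71.
Step 2 — discriminant:
  Δ = trace² - 4·det = 441 - 284 = 157.
Step 3 — eigenvalues:
  λ = (trace ± √Δ)/2 = (21 ± 12.53)/2,
  λ_1 = 16.765,  λ_2 = 4.235.

Step 4 — unit eigenvector for λ_1: solve (Sigma - λ_1 I)v = 0. First row:
  (5 - 16.765)·v_x + (3)·v_y = 0, i.e. (-11.765)·v_x + (3)·v_y = 0,
  so v ∝ (b, λ_1 - a) = (3, 11.765) = u.
  ||u|| = √((3)² + (11.765)²) = √(147.4148) ≈ 12.1414,
  v_1 = u/||u|| ≈ (0.2471, 0.969) (||v_1|| = 1).

λ_1 = 16.765,  λ_2 = 4.235;  v_1 ≈ (0.2471, 0.969)


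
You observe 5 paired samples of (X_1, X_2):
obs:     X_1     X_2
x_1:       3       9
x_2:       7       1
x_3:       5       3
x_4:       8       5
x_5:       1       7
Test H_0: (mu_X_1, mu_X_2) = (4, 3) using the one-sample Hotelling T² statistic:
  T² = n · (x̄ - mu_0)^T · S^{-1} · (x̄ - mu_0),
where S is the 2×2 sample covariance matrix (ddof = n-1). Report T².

Step 1 — sample mean vector:
  mean(X_1) = (3 + 7 + 5 + 8 + 1) / 5 = 24/5 = 4.8
  mean(X_2) = (9 + 1 + 3 + 5 + 7) / 5 = 25/5 = 5
  x̄ = (4.8, 5),  deviation x̄ - mu_0 = (4.8, 5) - (4, 3) = (0.8, 2).

Step 2 — sample covariance matrix, S[i,j] = (1/(n-1)) · Σ_k (x_{k,i} - mean_i) · (x_{k,j} - mean_j), divisor n-1 = 4:
  S[X_1,X_1] = ((-1.8)·(-1.8) + (2.2)·(2.2) + (0.2)·(0.2) + (3.2)·(3.2) + (-3.8)·(-3.8)) / 4 = 32.8/4 = 8.2
  S[X_1,X_2] = ((-1.8)·(4) + (2.2)·(-4) + (0.2)·(-2) + (3.2)·(0) + (-3.8)·(2)) / 4 = -24/4 = -6
  S[X_2,X_2] = ((4)·(4) + (-4)·(-4) + (-2)·(-2) + (0)·(0) + (2)·(2)) / 4 = 40/4 = 10
  S = [[8.2, -6],
 [-6, 10]].

Step 3 — invert S. det(S) = 8.2·10 - (-6)² = 46.
  S^{-1} = (1/det) · [[d, -b], [-b, a]] = [[0.2174, 0.1304],
 [0.1304, 0.1783]].

Step 4 — quadratic form (x̄ - mu_0)^T · S^{-1} · (x̄ - mu_0):
  S^{-1} · (x̄ - mu_0) = (0.4348, 0.4609),
  (x̄ - mu_0)^T · [...] = (0.8)·(0.4348) + (2)·(0.4609) = 1.2696.

Step 5 — scale by n: T² = 5 · 1.2696 = 6.3478.

T² ≈ 6.3478


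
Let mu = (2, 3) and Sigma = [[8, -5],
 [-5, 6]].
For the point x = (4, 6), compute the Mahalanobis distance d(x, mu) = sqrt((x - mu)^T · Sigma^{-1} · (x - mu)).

Step 1 — centre the observation: (x - mu) = (2, 3).

Step 2 — invert Sigma. det(Sigma) = 8·6 - (-5)² = 23.
  Sigma^{-1} = (1/det) · [[d, -b], [-b, a]] = [[0.2609, 0.2174],
 [0.2174, 0.3478]].

Step 3 — form the quadratic (x - mu)^T · Sigma^{-1} · (x - mu):
  Sigma^{-1} · (x - mu) = (1.1739, 1.4783).
  (x - mu)^T · [Sigma^{-1} · (x - mu)] = (2)·(1.1739) + (3)·(1.4783) = 6.7826.

Step 4 — take square root: d = √(6.7826) ≈ 2.6043.

d(x, mu) = √(6.7826) ≈ 2.6043


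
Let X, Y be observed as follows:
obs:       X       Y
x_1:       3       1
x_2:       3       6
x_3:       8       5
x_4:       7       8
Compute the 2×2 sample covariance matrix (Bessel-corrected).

Step 1 — column means:
  mean(X) = (3 + 3 + 8 + 7) / 4 = 21/4 = 5.25
  mean(Y) = (1 + 6 + 5 + 8) / 4 = 20/4 = 5

Step 2 — sample covariance S[i,j] = (1/(n-1)) · Σ_k (x_{k,i} - mean_i) · (x_{k,j} - mean_j), with n-1 = 3.
  S[X,X] = ((-2.25)·(-2.25) + (-2.25)·(-2.25) + (2.75)·(2.75) + (1.75)·(1.75)) / 3 = 20.75/3 = 6.9167
  S[X,Y] = ((-2.25)·(-4) + (-2.25)·(1) + (2.75)·(0) + (1.75)·(3)) / 3 = 12/3 = 4
  S[Y,Y] = ((-4)·(-4) + (1)·(1) + (0)·(0) + (3)·(3)) / 3 = 26/3 = 8.6667

S is symmetric (S[j,i] = S[i,j]). Assembling:

S = [[6.9167, 4],
 [4, 8.6667]]


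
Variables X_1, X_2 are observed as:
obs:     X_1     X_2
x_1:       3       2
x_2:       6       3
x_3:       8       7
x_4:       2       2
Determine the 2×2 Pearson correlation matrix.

Step 1 — column means:
  mean(X_1) = (3 + 6 + 8 + 2) / 4 = 19/4 = 4.75
  mean(X_2) = (2 + 3 + 7 + 2) / 4 = 14/4 = 3.5

Step 2 — sample variances and covariances s[i,j] = (1/(n-1)) · Σ_k (x_{k,i} - mean_i) · (x_{k,j} - mean_j), with n-1 = 3:
  s[X_1,X_1] = ((-1.75)·(-1.75) + (1.25)·(1.25) + (3.25)·(3.25) + (-2.75)·(-2.75)) / 3 = 22.75/3 = 7.5833
  s[X_1,X_2] = ((-1.75)·(-1.5) + (1.25)·(-0.5) + (3.25)·(3.5) + (-2.75)·(-1.5)) / 3 = 17.5/3 = 5.8333
  s[X_2,X_2] = ((-1.5)·(-1.5) + (-0.5)·(-0.5) + (3.5)·(3.5) + (-1.5)·(-1.5)) / 3 = 17/3 = 5.6667
  Sample standard deviations s_i = √(s[i,i]):
  s(X_1) = √(7.5833) = 2.7538
  s(X_2) = √(5.6667) = 2.3805

Step 3 — r_{ij} = s_{ij} / (s_i · s_j):
  r[X_1,X_1] = 1 (diagonal).
  r[X_1,X_2] = 5.8333 / (2.7538 · 2.3805) = 5.8333 / 6.5553 = 0.8899
  r[X_2,X_2] = 1 (diagonal).

R is symmetric with unit diagonal. Assembling:

R = [[1, 0.8899],
 [0.8899, 1]]


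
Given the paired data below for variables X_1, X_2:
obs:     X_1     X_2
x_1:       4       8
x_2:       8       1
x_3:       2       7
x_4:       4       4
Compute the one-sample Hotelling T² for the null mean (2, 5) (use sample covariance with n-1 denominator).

Step 1 — sample mean vector:
  mean(X_1) = (4 + 8 + 2 + 4) / 4 = 18/4 = 4.5
  mean(X_2) = (8 + 1 + 7 + 4) / 4 = 20/4 = 5
  x̄ = (4.5, 5),  deviation x̄ - mu_0 = (4.5, 5) - (2, 5) = (2.5, 0).

Step 2 — sample covariance matrix, S[i,j] = (1/(n-1)) · Σ_k (x_{k,i} - mean_i) · (x_{k,j} - mean_j), divisor n-1 = 3:
  S[X_1,X_1] = ((-0.5)·(-0.5) + (3.5)·(3.5) + (-2.5)·(-2.5) + (-0.5)·(-0.5)) / 3 = 19/3 = 6.3333
  S[X_1,X_2] = ((-0.5)·(3) + (3.5)·(-4) + (-2.5)·(2) + (-0.5)·(-1)) / 3 = -20/3 = -6.6667
  S[X_2,X_2] = ((3)·(3) + (-4)·(-4) + (2)·(2) + (-1)·(-1)) / 3 = 30/3 = 10
  S = [[6.3333, -6.6667],
 [-6.6667, 10]].

Step 3 — invert S. det(S) = 6.3333·10 - (-6.6667)² = 18.8889.
  S^{-1} = (1/det) · [[d, -b], [-b, a]] = [[0.5294, 0.3529],
 [0.3529, 0.3353]].

Step 4 — quadratic form (x̄ - mu_0)^T · S^{-1} · (x̄ - mu_0):
  S^{-1} · (x̄ - mu_0) = (1.3235, 0.8824),
  (x̄ - mu_0)^T · [...] = (2.5)·(1.3235) + (0)·(0.8824) = 3.3088.

Step 5 — scale by n: T² = 4 · 3.3088 = 13.2353.

T² ≈ 13.2353


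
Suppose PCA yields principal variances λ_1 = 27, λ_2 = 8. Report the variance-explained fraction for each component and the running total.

Step 1 — total variance = trace(Sigma) = Σ λ_i = 27 + 8 = 35.

Step 2 — fraction explained by component i = λ_i / Σ λ:
  PC1: 27/35 = 0.7714
  PC2: 8/35 = 0.2286

Step 3 — cumulative fraction after k components = (λ_1 + ... + λ_k) / Σ λ:
  k = 1: 27/35 = 0.7714
  k = 2: (27 + 8)/35 = 35/35 = 1

Summary (fraction, with percent):

explained: PC1 0.7714 (77.14%), PC2 0.2286 (22.86%);  cumulative: 0.7714, 1


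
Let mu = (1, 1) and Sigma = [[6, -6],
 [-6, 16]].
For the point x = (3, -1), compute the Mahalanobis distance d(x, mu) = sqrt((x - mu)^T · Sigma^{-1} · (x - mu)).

Step 1 — centre the observation: (x - mu) = (2, -2).

Step 2 — invert Sigma. det(Sigma) = 6·16 - (-6)² = 60.
  Sigma^{-1} = (1/det) · [[d, -b], [-b, a]] = [[0.2667, 0.1],
 [0.1, 0.1]].

Step 3 — form the quadratic (x - mu)^T · Sigma^{-1} · (x - mu):
  Sigma^{-1} · (x - mu) = (0.3333, 0).
  (x - mu)^T · [Sigma^{-1} · (x - mu)] = (2)·(0.3333) + (-2)·(0) = 0.6667.

Step 4 — take square root: d = √(0.6667) ≈ 0.8165.

d(x, mu) = √(0.6667) ≈ 0.8165


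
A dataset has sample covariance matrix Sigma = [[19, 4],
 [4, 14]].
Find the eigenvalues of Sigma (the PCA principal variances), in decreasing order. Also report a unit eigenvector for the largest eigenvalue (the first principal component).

Step 1 — characteristic polynomial of 2×2 Sigma:
  det(Sigma - λI) = λ² - trace · λ + det = 0.
  trace = 19 + 14 = 33, det = 19·14 - (4)² = 250.
Step 2 — discriminant:
  Δ = trace² - 4·det = 1089 - 1000 = 89.
Step 3 — eigenvalues:
  λ = (trace ± √Δ)/2 = (33 ± 9.434)/2,
  λ_1 = 21.217,  λ_2 = 11.783.

Step 4 — unit eigenvector for λ_1: solve (Sigma - λ_1 I)v = 0. First row:
  (19 - 21.217)·v_x + (4)·v_y = 0, i.e. (-2.217)·v_x + (4)·v_y = 0,
  so v ∝ (b, λ_1 - a) = (4, 2.217) = u.
  ||u|| = √((4)² + (2.217)²) = √(20.915) ≈ 4.5733,
  v_1 = u/||u|| ≈ (0.8746, 0.4848) (||v_1|| = 1).

λ_1 = 21.217,  λ_2 = 11.783;  v_1 ≈ (0.8746, 0.4848)


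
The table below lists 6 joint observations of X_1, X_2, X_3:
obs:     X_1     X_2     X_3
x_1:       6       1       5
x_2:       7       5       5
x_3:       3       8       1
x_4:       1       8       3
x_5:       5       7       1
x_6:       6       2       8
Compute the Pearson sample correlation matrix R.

Step 1 — column means:
  mean(X_1) = (6 + 7 + 3 + 1 + 5 + 6) / 6 = 28/6 = 4.6667
  mean(X_2) = (1 + 5 + 8 + 8 + 7 + 2) / 6 = 31/6 = 5.1667
  mean(X_3) = (5 + 5 + 1 + 3 + 1 + 8) / 6 = 23/6 = 3.8333

Step 2 — sample variances and covariances s[i,j] = (1/(n-1)) · Σ_k (x_{k,i} - mean_i) · (x_{k,j} - mean_j), with n-1 = 5:
  s[X_1,X_1] = ((1.3333)·(1.3333) + (2.3333)·(2.3333) + (-1.6667)·(-1.6667) + (-3.6667)·(-3.6667) + (0.3333)·(0.3333) + (1.3333)·(1.3333)) / 5 = 25.3333/5 = 5.0667
  s[X_1,X_2] = ((1.3333)·(-4.1667) + (2.3333)·(-0.1667) + (-1.6667)·(2.8333) + (-3.6667)·(2.8333) + (0.3333)·(1.8333) + (1.3333)·(-3.1667)) / 5 = -24.6667/5 = -4.9333
  s[X_1,X_3] = ((1.3333)·(1.1667) + (2.3333)·(1.1667) + (-1.6667)·(-2.8333) + (-3.6667)·(-0.8333) + (0.3333)·(-2.8333) + (1.3333)·(4.1667)) / 5 = 16.6667/5 = 3.3333
  s[X_2,X_2] = ((-4.1667)·(-4.1667) + (-0.1667)·(-0.1667) + (2.8333)·(2.8333) + (2.8333)·(2.8333) + (1.8333)·(1.8333) + (-3.1667)·(-3.1667)) / 5 = 46.8333/5 = 9.3667
  s[X_2,X_3] = ((-4.1667)·(1.1667) + (-0.1667)·(1.1667) + (2.8333)·(-2.8333) + (2.8333)·(-0.8333) + (1.8333)·(-2.8333) + (-3.1667)·(4.1667)) / 5 = -33.8333/5 = -6.7667
  s[X_3,X_3] = ((1.1667)·(1.1667) + (1.1667)·(1.1667) + (-2.8333)·(-2.8333) + (-0.8333)·(-0.8333) + (-2.8333)·(-2.8333) + (4.1667)·(4.1667)) / 5 = 36.8333/5 = 7.3667
  Sample standard deviations s_i = √(s[i,i]):
  s(X_1) = √(5.0667) = 2.2509
  s(X_2) = √(9.3667) = 3.0605
  s(X_3) = √(7.3667) = 2.7142

Step 3 — r_{ij} = s_{ij} / (s_i · s_j):
  r[X_1,X_1] = 1 (diagonal).
  r[X_1,X_2] = -4.9333 / (2.2509 · 3.0605) = -4.9333 / 6.889 = -0.7161
  r[X_1,X_3] = 3.3333 / (2.2509 · 2.7142) = 3.3333 / 6.1094 = 0.5456
  r[X_2,X_2] = 1 (diagonal).
  r[X_2,X_3] = -6.7667 / (3.0605 · 2.7142) = -6.7667 / 8.3067 = -0.8146
  r[X_3,X_3] = 1 (diagonal).

R is symmetric with unit diagonal. Assembling:

R = [[1, -0.7161, 0.5456],
 [-0.7161, 1, -0.8146],
 [0.5456, -0.8146, 1]]


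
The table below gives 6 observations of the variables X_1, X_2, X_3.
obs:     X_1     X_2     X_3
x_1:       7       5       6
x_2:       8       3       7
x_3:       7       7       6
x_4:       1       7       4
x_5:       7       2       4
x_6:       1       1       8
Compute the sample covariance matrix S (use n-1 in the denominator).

Step 1 — column means:
  mean(X_1) = (7 + 8 + 7 + 1 + 7 + 1) / 6 = 31/6 = 5.1667
  mean(X_2) = (5 + 3 + 7 + 7 + 2 + 1) / 6 = 25/6 = 4.1667
  mean(X_3) = (6 + 7 + 6 + 4 + 4 + 8) / 6 = 35/6 = 5.8333

Step 2 — sample covariance S[i,j] = (1/(n-1)) · Σ_k (x_{k,i} - mean_i) · (x_{k,j} - mean_j), with n-1 = 5.
  S[X_1,X_1] = ((1.8333)·(1.8333) + (2.8333)·(2.8333) + (1.8333)·(1.8333) + (-4.1667)·(-4.1667) + (1.8333)·(1.8333) + (-4.1667)·(-4.1667)) / 5 = 52.8333/5 = 10.5667
  S[X_1,X_2] = ((1.8333)·(0.8333) + (2.8333)·(-1.1667) + (1.8333)·(2.8333) + (-4.1667)·(2.8333) + (1.8333)·(-2.1667) + (-4.1667)·(-3.1667)) / 5 = 0.8333/5 = 0.1667
  S[X_1,X_3] = ((1.8333)·(0.1667) + (2.8333)·(1.1667) + (1.8333)·(0.1667) + (-4.1667)·(-1.8333) + (1.8333)·(-1.8333) + (-4.1667)·(2.1667)) / 5 = -0.8333/5 = -0.1667
  S[X_2,X_2] = ((0.8333)·(0.8333) + (-1.1667)·(-1.1667) + (2.8333)·(2.8333) + (2.8333)·(2.8333) + (-2.1667)·(-2.1667) + (-3.1667)·(-3.1667)) / 5 = 32.8333/5 = 6.5667
  S[X_2,X_3] = ((0.8333)·(0.1667) + (-1.1667)·(1.1667) + (2.8333)·(0.1667) + (2.8333)·(-1.8333) + (-2.1667)·(-1.8333) + (-3.1667)·(2.1667)) / 5 = -8.8333/5 = -1.7667
  S[X_3,X_3] = ((0.1667)·(0.1667) + (1.1667)·(1.1667) + (0.1667)·(0.1667) + (-1.8333)·(-1.8333) + (-1.8333)·(-1.8333) + (2.1667)·(2.1667)) / 5 = 12.8333/5 = 2.5667

S is symmetric (S[j,i] = S[i,j]). Assembling:

S = [[10.5667, 0.1667, -0.1667],
 [0.1667, 6.5667, -1.7667],
 [-0.1667, -1.7667, 2.5667]]


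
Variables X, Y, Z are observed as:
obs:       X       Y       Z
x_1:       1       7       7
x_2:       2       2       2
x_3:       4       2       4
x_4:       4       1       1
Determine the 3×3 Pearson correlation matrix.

Step 1 — column means:
  mean(X) = (1 + 2 + 4 + 4) / 4 = 11/4 = 2.75
  mean(Y) = (7 + 2 + 2 + 1) / 4 = 12/4 = 3
  mean(Z) = (7 + 2 + 4 + 1) / 4 = 14/4 = 3.5

Step 2 — sample variances and covariances s[i,j] = (1/(n-1)) · Σ_k (x_{k,i} - mean_i) · (x_{k,j} - mean_j), with n-1 = 3:
  s[X,X] = ((-1.75)·(-1.75) + (-0.75)·(-0.75) + (1.25)·(1.25) + (1.25)·(1.25)) / 3 = 6.75/3 = 2.25
  s[X,Y] = ((-1.75)·(4) + (-0.75)·(-1) + (1.25)·(-1) + (1.25)·(-2)) / 3 = -10/3 = -3.3333
  s[X,Z] = ((-1.75)·(3.5) + (-0.75)·(-1.5) + (1.25)·(0.5) + (1.25)·(-2.5)) / 3 = -7.5/3 = -2.5
  s[Y,Y] = ((4)·(4) + (-1)·(-1) + (-1)·(-1) + (-2)·(-2)) / 3 = 22/3 = 7.3333
  s[Y,Z] = ((4)·(3.5) + (-1)·(-1.5) + (-1)·(0.5) + (-2)·(-2.5)) / 3 = 20/3 = 6.6667
  s[Z,Z] = ((3.5)·(3.5) + (-1.5)·(-1.5) + (0.5)·(0.5) + (-2.5)·(-2.5)) / 3 = 21/3 = 7
  Sample standard deviations s_i = √(s[i,i]):
  s(X) = √(2.25) = 1.5
  s(Y) = √(7.3333) = 2.708
  s(Z) = √(7) = 2.6458

Step 3 — r_{ij} = s_{ij} / (s_i · s_j):
  r[X,X] = 1 (diagonal).
  r[X,Y] = -3.3333 / (1.5 · 2.708) = -3.3333 / 4.062 = -0.8206
  r[X,Z] = -2.5 / (1.5 · 2.6458) = -2.5 / 3.9686 = -0.6299
  r[Y,Y] = 1 (diagonal).
  r[Y,Z] = 6.6667 / (2.708 · 2.6458) = 6.6667 / 7.1647 = 0.9305
  r[Z,Z] = 1 (diagonal).

R is symmetric with unit diagonal. Assembling:

R = [[1, -0.8206, -0.6299],
 [-0.8206, 1, 0.9305],
 [-0.6299, 0.9305, 1]]


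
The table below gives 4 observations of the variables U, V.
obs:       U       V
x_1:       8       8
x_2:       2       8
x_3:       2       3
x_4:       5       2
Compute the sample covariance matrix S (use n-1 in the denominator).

Step 1 — column means:
  mean(U) = (8 + 2 + 2 + 5) / 4 = 17/4 = 4.25
  mean(V) = (8 + 8 + 3 + 2) / 4 = 21/4 = 5.25

Step 2 — sample covariance S[i,j] = (1/(n-1)) · Σ_k (x_{k,i} - mean_i) · (x_{k,j} - mean_j), with n-1 = 3.
  S[U,U] = ((3.75)·(3.75) + (-2.25)·(-2.25) + (-2.25)·(-2.25) + (0.75)·(0.75)) / 3 = 24.75/3 = 8.25
  S[U,V] = ((3.75)·(2.75) + (-2.25)·(2.75) + (-2.25)·(-2.25) + (0.75)·(-3.25)) / 3 = 6.75/3 = 2.25
  S[V,V] = ((2.75)·(2.75) + (2.75)·(2.75) + (-2.25)·(-2.25) + (-3.25)·(-3.25)) / 3 = 30.75/3 = 10.25

S is symmetric (S[j,i] = S[i,j]). Assembling:

S = [[8.25, 2.25],
 [2.25, 10.25]]


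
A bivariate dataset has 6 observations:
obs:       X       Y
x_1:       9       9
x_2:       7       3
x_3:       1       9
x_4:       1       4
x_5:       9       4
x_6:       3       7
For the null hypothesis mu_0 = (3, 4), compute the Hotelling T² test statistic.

Step 1 — sample mean vector:
  mean(X) = (9 + 7 + 1 + 1 + 9 + 3) / 6 = 30/6 = 5
  mean(Y) = (9 + 3 + 9 + 4 + 4 + 7) / 6 = 36/6 = 6
  x̄ = (5, 6),  deviation x̄ - mu_0 = (5, 6) - (3, 4) = (2, 2).

Step 2 — sample covariance matrix, S[i,j] = (1/(n-1)) · Σ_k (x_{k,i} - mean_i) · (x_{k,j} - mean_j), divisor n-1 = 5:
  S[X,X] = ((4)·(4) + (2)·(2) + (-4)·(-4) + (-4)·(-4) + (4)·(4) + (-2)·(-2)) / 5 = 72/5 = 14.4
  S[X,Y] = ((4)·(3) + (2)·(-3) + (-4)·(3) + (-4)·(-2) + (4)·(-2) + (-2)·(1)) / 5 = -8/5 = -1.6
  S[Y,Y] = ((3)·(3) + (-3)·(-3) + (3)·(3) + (-2)·(-2) + (-2)·(-2) + (1)·(1)) / 5 = 36/5 = 7.2
  S = [[14.4, -1.6],
 [-1.6, 7.2]].

Step 3 — invert S. det(S) = 14.4·7.2 - (-1.6)² = 101.12.
  S^{-1} = (1/det) · [[d, -b], [-b, a]] = [[0.0712, 0.0158],
 [0.0158, 0.1424]].

Step 4 — quadratic form (x̄ - mu_0)^T · S^{-1} · (x̄ - mu_0):
  S^{-1} · (x̄ - mu_0) = (0.1741, 0.3165),
  (x̄ - mu_0)^T · [...] = (2)·(0.1741) + (2)·(0.3165) = 0.981.

Step 5 — scale by n: T² = 6 · 0.981 = 5.8861.

T² ≈ 5.8861


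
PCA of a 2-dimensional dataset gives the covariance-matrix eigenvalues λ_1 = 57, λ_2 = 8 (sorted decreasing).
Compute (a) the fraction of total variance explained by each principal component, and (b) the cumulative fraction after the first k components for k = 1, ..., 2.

Step 1 — total variance = trace(Sigma) = Σ λ_i = 57 + 8 = 65.

Step 2 — fraction explained by component i = λ_i / Σ λ:
  PC1: 57/65 = 0.8769
  PC2: 8/65 = 0.1231

Step 3 — cumulative fraction after k components = (λ_1 + ... + λ_k) / Σ λ:
  k = 1: 57/65 = 0.8769
  k = 2: (57 + 8)/65 = 65/65 = 1

Summary (fraction, with percent):

explained: PC1 0.8769 (87.69%), PC2 0.1231 (12.31%);  cumulative: 0.8769, 1


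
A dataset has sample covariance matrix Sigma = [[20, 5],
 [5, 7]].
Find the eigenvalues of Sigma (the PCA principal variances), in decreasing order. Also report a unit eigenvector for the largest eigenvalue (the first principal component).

Step 1 — characteristic polynomial of 2×2 Sigma:
  det(Sigma - λI) = λ² - trace · λ + det = 0.
  trace = 20 + 7 = 27, det = 20·7 - (5)² = 115.
Step 2 — discriminant:
  Δ = trace² - 4·det = 729 - 460 = 269.
Step 3 — eigenvalues:
  λ = (trace ± √Δ)/2 = (27 ± 16.4012)/2,
  λ_1 = 21.7006,  λ_2 = 5.2994.

Step 4 — unit eigenvector for λ_1: solve (Sigma - λ_1 I)v = 0. First row:
  (20 - 21.7006)·v_x + (5)·v_y = 0, i.e. (-1.7006)·v_x + (5)·v_y = 0,
  so v ∝ (b, λ_1 - a) = (5, 1.7006) = u.
  ||u|| = √((5)² + (1.7006)²) = √(27.8921) ≈ 5.2813,
  v_1 = u/||u|| ≈ (0.9467, 0.322) (||v_1|| = 1).

λ_1 = 21.7006,  λ_2 = 5.2994;  v_1 ≈ (0.9467, 0.322)


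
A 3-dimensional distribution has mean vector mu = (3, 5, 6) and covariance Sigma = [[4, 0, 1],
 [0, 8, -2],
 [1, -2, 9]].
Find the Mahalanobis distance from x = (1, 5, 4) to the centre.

Step 1 — centre the observation: (x - mu) = (-2, 0, -2).

Step 2 — invert Sigma (cofactor / det for 3×3, or solve directly):
  Sigma^{-1} = [[0.2576, -0.0076, -0.0303],
 [-0.0076, 0.1326, 0.0303],
 [-0.0303, 0.0303, 0.1212]].

Step 3 — form the quadratic (x - mu)^T · Sigma^{-1} · (x - mu):
  Sigma^{-1} · (x - mu) = (-0.4545, -0.0455, -0.1818).
  (x - mu)^T · [Sigma^{-1} · (x - mu)] = (-2)·(-0.4545) + (0)·(-0.0455) + (-2)·(-0.1818) = 1.2727.

Step 4 — take square root: d = √(1.2727) ≈ 1.1282.

d(x, mu) = √(1.2727) ≈ 1.1282


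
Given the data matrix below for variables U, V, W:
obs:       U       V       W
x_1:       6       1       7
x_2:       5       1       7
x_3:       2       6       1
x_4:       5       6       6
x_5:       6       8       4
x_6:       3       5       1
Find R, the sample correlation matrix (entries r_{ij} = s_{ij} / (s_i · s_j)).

Step 1 — column means:
  mean(U) = (6 + 5 + 2 + 5 + 6 + 3) / 6 = 27/6 = 4.5
  mean(V) = (1 + 1 + 6 + 6 + 8 + 5) / 6 = 27/6 = 4.5
  mean(W) = (7 + 7 + 1 + 6 + 4 + 1) / 6 = 26/6 = 4.3333

Step 2 — sample variances and covariances s[i,j] = (1/(n-1)) · Σ_k (x_{k,i} - mean_i) · (x_{k,j} - mean_j), with n-1 = 5:
  s[U,U] = ((1.5)·(1.5) + (0.5)·(0.5) + (-2.5)·(-2.5) + (0.5)·(0.5) + (1.5)·(1.5) + (-1.5)·(-1.5)) / 5 = 13.5/5 = 2.7
  s[U,V] = ((1.5)·(-3.5) + (0.5)·(-3.5) + (-2.5)·(1.5) + (0.5)·(1.5) + (1.5)·(3.5) + (-1.5)·(0.5)) / 5 = -5.5/5 = -1.1
  s[U,W] = ((1.5)·(2.6667) + (0.5)·(2.6667) + (-2.5)·(-3.3333) + (0.5)·(1.6667) + (1.5)·(-0.3333) + (-1.5)·(-3.3333)) / 5 = 19/5 = 3.8
  s[V,V] = ((-3.5)·(-3.5) + (-3.5)·(-3.5) + (1.5)·(1.5) + (1.5)·(1.5) + (3.5)·(3.5) + (0.5)·(0.5)) / 5 = 41.5/5 = 8.3
  s[V,W] = ((-3.5)·(2.6667) + (-3.5)·(2.6667) + (1.5)·(-3.3333) + (1.5)·(1.6667) + (3.5)·(-0.3333) + (0.5)·(-3.3333)) / 5 = -24/5 = -4.8
  s[W,W] = ((2.6667)·(2.6667) + (2.6667)·(2.6667) + (-3.3333)·(-3.3333) + (1.6667)·(1.6667) + (-0.3333)·(-0.3333) + (-3.3333)·(-3.3333)) / 5 = 39.3333/5 = 7.8667
  Sample standard deviations s_i = √(s[i,i]):
  s(U) = √(2.7) = 1.6432
  s(V) = √(8.3) = 2.881
  s(W) = √(7.8667) = 2.8048

Step 3 — r_{ij} = s_{ij} / (s_i · s_j):
  r[U,U] = 1 (diagonal).
  r[U,V] = -1.1 / (1.6432 · 2.881) = -1.1 / 4.7339 = -0.2324
  r[U,W] = 3.8 / (1.6432 · 2.8048) = 3.8 / 4.6087 = 0.8245
  r[V,V] = 1 (diagonal).
  r[V,W] = -4.8 / (2.881 · 2.8048) = -4.8 / 8.0804 = -0.594
  r[W,W] = 1 (diagonal).

R is symmetric with unit diagonal. Assembling:

R = [[1, -0.2324, 0.8245],
 [-0.2324, 1, -0.594],
 [0.8245, -0.594, 1]]


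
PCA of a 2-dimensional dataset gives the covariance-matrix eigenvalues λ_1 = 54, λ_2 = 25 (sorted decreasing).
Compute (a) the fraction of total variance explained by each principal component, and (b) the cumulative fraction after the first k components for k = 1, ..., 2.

Step 1 — total variance = trace(Sigma) = Σ λ_i = 54 + 25 = 79.

Step 2 — fraction explained by component i = λ_i / Σ λ:
  PC1: 54/79 = 0.6835
  PC2: 25/79 = 0.3165

Step 3 — cumulative fraction after k components = (λ_1 + ... + λ_k) / Σ λ:
  k = 1: 54/79 = 0.6835
  k = 2: (54 + 25)/79 = 79/79 = 1

Summary (fraction, with percent):

explained: PC1 0.6835 (68.35%), PC2 0.3165 (31.65%);  cumulative: 0.6835, 1


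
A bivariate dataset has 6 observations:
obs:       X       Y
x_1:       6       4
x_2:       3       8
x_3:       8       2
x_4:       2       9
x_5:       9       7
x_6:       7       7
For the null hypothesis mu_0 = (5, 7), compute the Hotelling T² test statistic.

Step 1 — sample mean vector:
  mean(X) = (6 + 3 + 8 + 2 + 9 + 7) / 6 = 35/6 = 5.8333
  mean(Y) = (4 + 8 + 2 + 9 + 7 + 7) / 6 = 37/6 = 6.1667
  x̄ = (5.8333, 6.1667),  deviation x̄ - mu_0 = (5.8333, 6.1667) - (5, 7) = (0.8333, -0.8333).

Step 2 — sample covariance matrix, S[i,j] = (1/(n-1)) · Σ_k (x_{k,i} - mean_i) · (x_{k,j} - mean_j), divisor n-1 = 5:
  S[X,X] = ((0.1667)·(0.1667) + (-2.8333)·(-2.8333) + (2.1667)·(2.1667) + (-3.8333)·(-3.8333) + (3.1667)·(3.1667) + (1.1667)·(1.1667)) / 5 = 38.8333/5 = 7.7667
  S[X,Y] = ((0.1667)·(-2.1667) + (-2.8333)·(1.8333) + (2.1667)·(-4.1667) + (-3.8333)·(2.8333) + (3.1667)·(0.8333) + (1.1667)·(0.8333)) / 5 = -21.8333/5 = -4.3667
  S[Y,Y] = ((-2.1667)·(-2.1667) + (1.8333)·(1.8333) + (-4.1667)·(-4.1667) + (2.8333)·(2.8333) + (0.8333)·(0.8333) + (0.8333)·(0.8333)) / 5 = 34.8333/5 = 6.9667
  S = [[7.7667, -4.3667],
 [-4.3667, 6.9667]].

Step 3 — invert S. det(S) = 7.7667·6.9667 - (-4.3667)² = 35.04.
  S^{-1} = (1/det) · [[d, -b], [-b, a]] = [[0.1988, 0.1246],
 [0.1246, 0.2217]].

Step 4 — quadratic form (x̄ - mu_0)^T · S^{-1} · (x̄ - mu_0):
  S^{-1} · (x̄ - mu_0) = (0.0618, -0.0809),
  (x̄ - mu_0)^T · [...] = (0.8333)·(0.0618) + (-0.8333)·(-0.0809) = 0.1189.

Step 5 — scale by n: T² = 6 · 0.1189 = 0.7135.

T² ≈ 0.7135


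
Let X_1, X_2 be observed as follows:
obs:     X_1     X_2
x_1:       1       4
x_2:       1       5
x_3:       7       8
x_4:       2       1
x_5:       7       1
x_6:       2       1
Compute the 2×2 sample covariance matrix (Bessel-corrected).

Step 1 — column means:
  mean(X_1) = (1 + 1 + 7 + 2 + 7 + 2) / 6 = 20/6 = 3.3333
  mean(X_2) = (4 + 5 + 8 + 1 + 1 + 1) / 6 = 20/6 = 3.3333

Step 2 — sample covariance S[i,j] = (1/(n-1)) · Σ_k (x_{k,i} - mean_i) · (x_{k,j} - mean_j), with n-1 = 5.
  S[X_1,X_1] = ((-2.3333)·(-2.3333) + (-2.3333)·(-2.3333) + (3.6667)·(3.6667) + (-1.3333)·(-1.3333) + (3.6667)·(3.6667) + (-1.3333)·(-1.3333)) / 5 = 41.3333/5 = 8.2667
  S[X_1,X_2] = ((-2.3333)·(0.6667) + (-2.3333)·(1.6667) + (3.6667)·(4.6667) + (-1.3333)·(-2.3333) + (3.6667)·(-2.3333) + (-1.3333)·(-2.3333)) / 5 = 9.3333/5 = 1.8667
  S[X_2,X_2] = ((0.6667)·(0.6667) + (1.6667)·(1.6667) + (4.6667)·(4.6667) + (-2.3333)·(-2.3333) + (-2.3333)·(-2.3333) + (-2.3333)·(-2.3333)) / 5 = 41.3333/5 = 8.2667

S is symmetric (S[j,i] = S[i,j]). Assembling:

S = [[8.2667, 1.8667],
 [1.8667, 8.2667]]


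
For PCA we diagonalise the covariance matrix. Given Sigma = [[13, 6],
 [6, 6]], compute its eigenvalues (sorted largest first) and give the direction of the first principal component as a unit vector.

Step 1 — characteristic polynomial of 2×2 Sigma:
  det(Sigma - λI) = λ² - trace · λ + det = 0.
  trace = 13 + 6 = 19, det = 13·6 - (6)² = 42.
Step 2 — discriminant:
  Δ = trace² - 4·det = 361 - 168 = 193.
Step 3 — eigenvalues:
  λ = (trace ± √Δ)/2 = (19 ± 13.8924)/2,
  λ_1 = 16.4462,  λ_2 = 2.5538.

Step 4 — unit eigenvector for λ_1: solve (Sigma - λ_1 I)v = 0. First row:
  (13 - 16.4462)·v_x + (6)·v_y = 0, i.e. (-3.4462)·v_x + (6)·v_y = 0,
  so v ∝ (b, λ_1 - a) = (6, 3.4462) = u.
  ||u|| = √((6)² + (3.4462)²) = √(47.8764) ≈ 6.9193,
  v_1 = u/||u|| ≈ (0.8671, 0.4981) (||v_1|| = 1).

λ_1 = 16.4462,  λ_2 = 2.5538;  v_1 ≈ (0.8671, 0.4981)


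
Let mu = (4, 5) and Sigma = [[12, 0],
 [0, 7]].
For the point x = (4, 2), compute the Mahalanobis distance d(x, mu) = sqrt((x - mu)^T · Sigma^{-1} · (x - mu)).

Step 1 — centre the observation: (x - mu) = (0, -3).

Step 2 — invert Sigma. det(Sigma) = 12·7 - (0)² = 84.
  Sigma^{-1} = (1/det) · [[d, -b], [-b, a]] = [[0.0833, 0],
 [0, 0.1429]].

Step 3 — form the quadratic (x - mu)^T · Sigma^{-1} · (x - mu):
  Sigma^{-1} · (x - mu) = (0, -0.4286).
  (x - mu)^T · [Sigma^{-1} · (x - mu)] = (0)·(0) + (-3)·(-0.4286) = 1.2857.

Step 4 — take square root: d = √(1.2857) ≈ 1.1339.

d(x, mu) = √(1.2857) ≈ 1.1339


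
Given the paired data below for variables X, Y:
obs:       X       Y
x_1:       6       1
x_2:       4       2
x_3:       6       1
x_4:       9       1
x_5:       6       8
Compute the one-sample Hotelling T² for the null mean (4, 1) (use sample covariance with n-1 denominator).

Step 1 — sample mean vector:
  mean(X) = (6 + 4 + 6 + 9 + 6) / 5 = 31/5 = 6.2
  mean(Y) = (1 + 2 + 1 + 1 + 8) / 5 = 13/5 = 2.6
  x̄ = (6.2, 2.6),  deviation x̄ - mu_0 = (6.2, 2.6) - (4, 1) = (2.2, 1.6).

Step 2 — sample covariance matrix, S[i,j] = (1/(n-1)) · Σ_k (x_{k,i} - mean_i) · (x_{k,j} - mean_j), divisor n-1 = 4:
  S[X,X] = ((-0.2)·(-0.2) + (-2.2)·(-2.2) + (-0.2)·(-0.2) + (2.8)·(2.8) + (-0.2)·(-0.2)) / 4 = 12.8/4 = 3.2
  S[X,Y] = ((-0.2)·(-1.6) + (-2.2)·(-0.6) + (-0.2)·(-1.6) + (2.8)·(-1.6) + (-0.2)·(5.4)) / 4 = -3.6/4 = -0.9
  S[Y,Y] = ((-1.6)·(-1.6) + (-0.6)·(-0.6) + (-1.6)·(-1.6) + (-1.6)·(-1.6) + (5.4)·(5.4)) / 4 = 37.2/4 = 9.3
  S = [[3.2, -0.9],
 [-0.9, 9.3]].

Step 3 — invert S. det(S) = 3.2·9.3 - (-0.9)² = 28.95.
  S^{-1} = (1/det) · [[d, -b], [-b, a]] = [[0.3212, 0.0311],
 [0.0311, 0.1105]].

Step 4 — quadratic form (x̄ - mu_0)^T · S^{-1} · (x̄ - mu_0):
  S^{-1} · (x̄ - mu_0) = (0.7565, 0.2453),
  (x̄ - mu_0)^T · [...] = (2.2)·(0.7565) + (1.6)·(0.2453) = 2.0566.

Step 5 — scale by n: T² = 5 · 2.0566 = 10.2832.

T² ≈ 10.2832


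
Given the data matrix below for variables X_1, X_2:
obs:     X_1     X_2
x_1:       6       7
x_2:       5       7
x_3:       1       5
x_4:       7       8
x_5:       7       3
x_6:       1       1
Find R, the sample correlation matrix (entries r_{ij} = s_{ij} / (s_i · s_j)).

Step 1 — column means:
  mean(X_1) = (6 + 5 + 1 + 7 + 7 + 1) / 6 = 27/6 = 4.5
  mean(X_2) = (7 + 7 + 5 + 8 + 3 + 1) / 6 = 31/6 = 5.1667

Step 2 — sample variances and covariances s[i,j] = (1/(n-1)) · Σ_k (x_{k,i} - mean_i) · (x_{k,j} - mean_j), with n-1 = 5:
  s[X_1,X_1] = ((1.5)·(1.5) + (0.5)·(0.5) + (-3.5)·(-3.5) + (2.5)·(2.5) + (2.5)·(2.5) + (-3.5)·(-3.5)) / 5 = 39.5/5 = 7.9
  s[X_1,X_2] = ((1.5)·(1.8333) + (0.5)·(1.8333) + (-3.5)·(-0.1667) + (2.5)·(2.8333) + (2.5)·(-2.1667) + (-3.5)·(-4.1667)) / 5 = 20.5/5 = 4.1
  s[X_2,X_2] = ((1.8333)·(1.8333) + (1.8333)·(1.8333) + (-0.1667)·(-0.1667) + (2.8333)·(2.8333) + (-2.1667)·(-2.1667) + (-4.1667)·(-4.1667)) / 5 = 36.8333/5 = 7.3667
  Sample standard deviations s_i = √(s[i,i]):
  s(X_1) = √(7.9) = 2.8107
  s(X_2) = √(7.3667) = 2.7142

Step 3 — r_{ij} = s_{ij} / (s_i · s_j):
  r[X_1,X_1] = 1 (diagonal).
  r[X_1,X_2] = 4.1 / (2.8107 · 2.7142) = 4.1 / 7.6287 = 0.5374
  r[X_2,X_2] = 1 (diagonal).

R is symmetric with unit diagonal. Assembling:

R = [[1, 0.5374],
 [0.5374, 1]]


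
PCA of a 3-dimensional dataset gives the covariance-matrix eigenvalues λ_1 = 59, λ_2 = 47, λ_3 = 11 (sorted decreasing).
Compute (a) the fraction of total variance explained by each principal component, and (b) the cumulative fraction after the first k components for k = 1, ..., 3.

Step 1 — total variance = trace(Sigma) = Σ λ_i = 59 + 47 + 11 = 117.

Step 2 — fraction explained by component i = λ_i / Σ λ:
  PC1: 59/117 = 0.5043
  PC2: 47/117 = 0.4017
  PC3: 11/117 = 0.094

Step 3 — cumulative fraction after k components = (λ_1 + ... + λ_k) / Σ λ:
  k = 1: 59/117 = 0.5043
  k = 2: (59 + 47)/117 = 106/117 = 0.906
  k = 3: (59 + 47 + 11)/117 = 117/117 = 1

Summary (fraction, with percent):

explained: PC1 0.5043 (50.43%), PC2 0.4017 (40.17%), PC3 0.094 (9.4%);  cumulative: 0.5043, 0.906, 1


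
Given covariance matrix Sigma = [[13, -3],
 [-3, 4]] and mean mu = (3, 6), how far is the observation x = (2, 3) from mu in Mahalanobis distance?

Step 1 — centre the observation: (x - mu) = (-1, -3).

Step 2 — invert Sigma. det(Sigma) = 13·4 - (-3)² = 43.
  Sigma^{-1} = (1/det) · [[d, -b], [-b, a]] = [[0.093, 0.0698],
 [0.0698, 0.3023]].

Step 3 — form the quadratic (x - mu)^T · Sigma^{-1} · (x - mu):
  Sigma^{-1} · (x - mu) = (-0.3023, -0.9767).
  (x - mu)^T · [Sigma^{-1} · (x - mu)] = (-1)·(-0.3023) + (-3)·(-0.9767) = 3.2326.

Step 4 — take square root: d = √(3.2326) ≈ 1.7979.

d(x, mu) = √(3.2326) ≈ 1.7979


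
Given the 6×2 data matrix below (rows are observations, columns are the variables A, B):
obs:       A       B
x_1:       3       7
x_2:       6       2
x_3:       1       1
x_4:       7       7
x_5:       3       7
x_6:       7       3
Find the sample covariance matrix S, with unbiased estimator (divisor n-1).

Step 1 — column means:
  mean(A) = (3 + 6 + 1 + 7 + 3 + 7) / 6 = 27/6 = 4.5
  mean(B) = (7 + 2 + 1 + 7 + 7 + 3) / 6 = 27/6 = 4.5

Step 2 — sample covariance S[i,j] = (1/(n-1)) · Σ_k (x_{k,i} - mean_i) · (x_{k,j} - mean_j), with n-1 = 5.
  S[A,A] = ((-1.5)·(-1.5) + (1.5)·(1.5) + (-3.5)·(-3.5) + (2.5)·(2.5) + (-1.5)·(-1.5) + (2.5)·(2.5)) / 5 = 31.5/5 = 6.3
  S[A,B] = ((-1.5)·(2.5) + (1.5)·(-2.5) + (-3.5)·(-3.5) + (2.5)·(2.5) + (-1.5)·(2.5) + (2.5)·(-1.5)) / 5 = 3.5/5 = 0.7
  S[B,B] = ((2.5)·(2.5) + (-2.5)·(-2.5) + (-3.5)·(-3.5) + (2.5)·(2.5) + (2.5)·(2.5) + (-1.5)·(-1.5)) / 5 = 39.5/5 = 7.9

S is symmetric (S[j,i] = S[i,j]). Assembling:

S = [[6.3, 0.7],
 [0.7, 7.9]]


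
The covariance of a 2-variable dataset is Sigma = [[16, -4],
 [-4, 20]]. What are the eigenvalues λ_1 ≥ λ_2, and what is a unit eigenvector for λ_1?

Step 1 — characteristic polynomial of 2×2 Sigma:
  det(Sigma - λI) = λ² - trace · λ + det = 0.
  trace = 16 + 20 = 36, det = 16·20 - (-4)² = 304.
Step 2 — discriminant:
  Δ = trace² - 4·det = 1296 - 1216 = 80.
Step 3 — eigenvalues:
  λ = (trace ± √Δ)/2 = (36 ± 8.9443)/2,
  λ_1 = 22.4721,  λ_2 = 13.5279.

Step 4 — unit eigenvector for λ_1: solve (Sigma - λ_1 I)v = 0. First row:
  (16 - 22.4721)·v_x + (-4)·v_y = 0, i.e. (-6.4721)·v_x + (-4)·v_y = 0,
  so v ∝ (b, λ_1 - a) = (-4, 6.4721); multiply by -1 so the first entry is positive: u = (4, -6.4721).
  ||u|| = √((4)² + (-6.4721)²) = √(57.8885) ≈ 7.6085,
  v_1 = u/||u|| ≈ (0.5257, -0.8507) (||v_1|| = 1).

λ_1 = 22.4721,  λ_2 = 13.5279;  v_1 ≈ (0.5257, -0.8507)
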